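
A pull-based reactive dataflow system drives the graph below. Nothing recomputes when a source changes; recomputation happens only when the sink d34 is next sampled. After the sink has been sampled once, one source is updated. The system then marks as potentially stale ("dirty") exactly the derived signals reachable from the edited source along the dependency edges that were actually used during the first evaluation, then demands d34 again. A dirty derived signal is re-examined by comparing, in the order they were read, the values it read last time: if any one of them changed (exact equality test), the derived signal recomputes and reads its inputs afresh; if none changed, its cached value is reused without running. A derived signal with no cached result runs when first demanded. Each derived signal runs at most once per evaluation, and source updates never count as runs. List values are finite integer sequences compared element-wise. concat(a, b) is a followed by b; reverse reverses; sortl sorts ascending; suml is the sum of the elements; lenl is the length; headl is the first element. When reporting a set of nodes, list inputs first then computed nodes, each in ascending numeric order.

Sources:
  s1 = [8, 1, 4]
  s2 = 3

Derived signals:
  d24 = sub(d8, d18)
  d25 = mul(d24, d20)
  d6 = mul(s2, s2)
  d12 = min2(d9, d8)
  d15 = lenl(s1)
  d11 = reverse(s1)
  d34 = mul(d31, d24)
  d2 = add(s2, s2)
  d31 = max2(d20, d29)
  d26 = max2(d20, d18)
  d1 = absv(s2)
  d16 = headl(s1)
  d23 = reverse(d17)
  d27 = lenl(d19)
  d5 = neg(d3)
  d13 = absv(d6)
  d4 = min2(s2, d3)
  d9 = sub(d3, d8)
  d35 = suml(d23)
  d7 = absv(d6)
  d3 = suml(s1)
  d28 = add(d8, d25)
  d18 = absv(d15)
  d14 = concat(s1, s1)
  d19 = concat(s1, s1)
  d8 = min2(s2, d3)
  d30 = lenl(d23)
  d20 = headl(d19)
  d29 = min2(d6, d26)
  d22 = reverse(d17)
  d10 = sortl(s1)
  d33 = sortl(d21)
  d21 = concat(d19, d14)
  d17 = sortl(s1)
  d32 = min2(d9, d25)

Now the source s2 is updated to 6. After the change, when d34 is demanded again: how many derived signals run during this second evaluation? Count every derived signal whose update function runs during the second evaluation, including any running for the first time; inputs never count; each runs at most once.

Derived signals that run: d6, d8, d24, d29, d34 — 5 in total.
Key observation: the cutoff stops propagation at d31 — its inputs' values are unchanged, so it reuses its cache.

First evaluation (everything demanded from the output):
  d3 = suml([8, 1, 4]) = 13
  d6 = mul(3, 3) = 9
  d8 = min2(3, 13) = 3
  d15 = lenl([8, 1, 4]) = 3
  d18 = absv(3) = 3
  d19 = concat([8, 1, 4], [8, 1, 4]) = [8, 1, 4, 8, 1, 4]
  d20 = headl([8, 1, 4, 8, 1, 4]) = 8
  d24 = sub(3, 3) = 0
  d26 = max2(8, 3) = 8
  d29 = min2(9, 8) = 8
  d31 = max2(8, 8) = 8
  d34 = mul(8, 0) = 0

Propagation after the edit:
  d6: runs — s2 3->6; s2 3->6; result 36.
  d8: runs — s2 3->6; result 6.
  d24: runs — d8 3->6; result 3.
  d29: runs — d6 9->36; result 8 (same value as before).
  d31: checked — values it read are unchanged (d20 unchanged, d29 unchanged); reused cached 8 without running.
  d34: runs — d24 0->3; result 24.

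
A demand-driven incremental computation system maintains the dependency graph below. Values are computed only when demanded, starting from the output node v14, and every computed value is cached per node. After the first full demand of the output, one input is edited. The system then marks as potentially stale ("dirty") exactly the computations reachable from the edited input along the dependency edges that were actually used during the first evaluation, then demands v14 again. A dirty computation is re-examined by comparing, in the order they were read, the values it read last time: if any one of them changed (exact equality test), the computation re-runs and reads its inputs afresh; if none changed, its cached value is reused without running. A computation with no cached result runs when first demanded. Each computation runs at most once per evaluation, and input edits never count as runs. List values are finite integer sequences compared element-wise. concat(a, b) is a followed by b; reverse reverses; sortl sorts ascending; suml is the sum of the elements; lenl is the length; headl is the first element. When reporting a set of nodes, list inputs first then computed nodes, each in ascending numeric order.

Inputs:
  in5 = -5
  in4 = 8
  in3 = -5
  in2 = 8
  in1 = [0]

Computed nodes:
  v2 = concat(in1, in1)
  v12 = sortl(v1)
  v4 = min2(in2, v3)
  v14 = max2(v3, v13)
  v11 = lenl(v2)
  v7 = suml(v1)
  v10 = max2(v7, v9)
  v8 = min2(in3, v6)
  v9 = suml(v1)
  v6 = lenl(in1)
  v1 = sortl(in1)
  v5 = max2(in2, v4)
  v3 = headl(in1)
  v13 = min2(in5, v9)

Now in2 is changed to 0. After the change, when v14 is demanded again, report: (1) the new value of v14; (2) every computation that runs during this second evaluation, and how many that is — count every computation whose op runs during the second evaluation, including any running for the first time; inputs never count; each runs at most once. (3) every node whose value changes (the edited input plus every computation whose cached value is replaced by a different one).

New value of v14: 0.
Computations that run: none — 0 in total.
Values that change: in2.
Key observation: in2 is never demanded by the output, so the edit triggers no recomputation at all.

First evaluation (everything demanded from the output):
  v1 = sortl([0]) = [0]
  v3 = headl([0]) = 0
  v9 = suml([0]) = 0
  v13 = min2(-5, 0) = -5
  v14 = max2(0, -5) = 0

Propagation after the edit:
  in2 feeds no computation that the output demands — nothing is marked dirty and nothing runs.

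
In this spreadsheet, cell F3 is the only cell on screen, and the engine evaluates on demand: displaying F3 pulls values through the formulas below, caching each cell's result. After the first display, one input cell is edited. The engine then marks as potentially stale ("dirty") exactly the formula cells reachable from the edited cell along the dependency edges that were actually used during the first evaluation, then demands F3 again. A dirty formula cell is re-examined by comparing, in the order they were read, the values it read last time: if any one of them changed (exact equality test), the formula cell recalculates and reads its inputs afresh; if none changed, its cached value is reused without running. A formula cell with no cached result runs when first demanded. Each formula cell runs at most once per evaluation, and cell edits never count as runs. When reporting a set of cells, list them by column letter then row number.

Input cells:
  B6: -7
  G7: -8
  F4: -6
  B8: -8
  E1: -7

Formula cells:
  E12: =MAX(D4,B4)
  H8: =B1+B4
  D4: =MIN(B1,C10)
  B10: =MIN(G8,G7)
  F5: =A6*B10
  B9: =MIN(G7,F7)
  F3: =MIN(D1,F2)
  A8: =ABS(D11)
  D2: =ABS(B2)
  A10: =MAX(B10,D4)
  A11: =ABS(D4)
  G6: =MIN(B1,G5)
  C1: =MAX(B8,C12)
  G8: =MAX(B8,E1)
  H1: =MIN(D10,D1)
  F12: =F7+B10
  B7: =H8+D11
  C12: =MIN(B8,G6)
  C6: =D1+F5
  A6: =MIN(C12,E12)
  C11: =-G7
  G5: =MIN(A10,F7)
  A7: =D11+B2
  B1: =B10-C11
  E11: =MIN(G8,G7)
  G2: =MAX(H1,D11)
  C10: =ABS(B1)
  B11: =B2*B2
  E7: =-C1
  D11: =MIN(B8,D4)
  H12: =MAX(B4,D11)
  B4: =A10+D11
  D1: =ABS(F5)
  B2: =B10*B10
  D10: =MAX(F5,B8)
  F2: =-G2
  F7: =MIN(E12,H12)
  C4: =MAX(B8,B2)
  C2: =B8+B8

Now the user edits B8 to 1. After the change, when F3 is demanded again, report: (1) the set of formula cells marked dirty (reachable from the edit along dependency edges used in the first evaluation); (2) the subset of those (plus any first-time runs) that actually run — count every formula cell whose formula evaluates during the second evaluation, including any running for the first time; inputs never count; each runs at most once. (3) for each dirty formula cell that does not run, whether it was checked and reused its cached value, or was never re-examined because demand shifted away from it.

Initial pass — values computed on the first demand:
  C11 = -(-8) = 8
  G8 = MAX(-8, -7) = -7
  B10 = MIN(-7, -8) = -8
  B1 = -8 - 8 = -16
  C10 = ABS(-16) = 16
  D4 = MIN(-16, 16) = -16
  A10 = MAX(-8, -16) = -8
  D11 = MIN(-8, -16) = -16
  B4 = -8 + -16 = -24
  E12 = MAX(-16, -24) = -16
  H12 = MAX(-24, -16) = -16
  F7 = MIN(-16, -16) = -16
  G5 = MIN(-8, -16) = -16
  G6 = MIN(-16, -16) = -16
  C12 = MIN(-8, -16) = -16
  A6 = MIN(-16, -16) = -16
  F5 = -16 * -8 = 128
  D1 = ABS(128) = 128
  D10 = MAX(128, -8) = 128
  H1 = MIN(128, 128) = 128
  G2 = MAX(128, -16) = 128
  F2 = -(128) = -128
  F3 = MIN(128, -128) = -128

Second demand — change propagation:
  G8: re-runs because B8 -8->1; new result 1.
  B10: re-runs because G8 -7->1; new result -8 (unchanged).
  B1: re-examined; everything it read last time is the same (B10 unchanged, C11 unchanged) — cache -16 kept, no run.
  C10: re-examined; everything it read last time is the same (B1 unchanged) — cache 16 kept, no run.
  D4: re-examined; everything it read last time is the same (B1 unchanged, C10 unchanged) — cache -16 kept, no run.
  A10: re-examined; everything it read last time is the same (B10 unchanged, D4 unchanged) — cache -8 kept, no run.
  D11: re-runs because B8 -8->1; new result -16 (unchanged).
  B4: re-examined; everything it read last time is the same (A10 unchanged, D11 unchanged) — cache -24 kept, no run.
  E12: re-examined; everything it read last time is the same (D4 unchanged, B4 unchanged) — cache -16 kept, no run.
  H12: re-examined; everything it read last time is the same (B4 unchanged, D11 unchanged) — cache -16 kept, no run.
  F7: re-examined; everything it read last time is the same (E12 unchanged, H12 unchanged) — cache -16 kept, no run.
  G5: re-examined; everything it read last time is the same (A10 unchanged, F7 unchanged) — cache -16 kept, no run.
  G6: re-examined; everything it read last time is the same (B1 unchanged, G5 unchanged) — cache -16 kept, no run.
  C12: re-runs because B8 -8->1; new result -16 (unchanged).
  A6: re-examined; everything it read last time is the same (C12 unchanged, E12 unchanged) — cache -16 kept, no run.
  F5: re-examined; everything it read last time is the same (A6 unchanged, B10 unchanged) — cache 128 kept, no run.
  D1: re-examined; everything it read last time is the same (F5 unchanged) — cache 128 kept, no run.
  D10: re-runs because B8 -8->1; new result 128 (unchanged).
  H1: re-examined; everything it read last time is the same (D10 unchanged, D1 unchanged) — cache 128 kept, no run.
  G2: re-examined; everything it read last time is the same (H1 unchanged, D11 unchanged) — cache 128 kept, no run.
  F2: re-examined; everything it read last time is the same (G2 unchanged) — cache -128 kept, no run.
  F3: re-examined; everything it read last time is the same (D1 unchanged, F2 unchanged) — cache -128 kept, no run.

The important point: at B1 every value read last time is unchanged, so the dirty flag clears without a run.

Dirty set: A6, A10, B1, B4, B10, C10, C12, D1, D4, D10, D11, E12, F2, F3, F5, F7, G2, G5, G6, G8, H1, H12.
Run set: B10, C12, D10, D11, G8 (5 run).
Re-examined without running (cache reused): A6, A10, B1, B4, C10, D1, D4, E12, F2, F3, F5, F7, G2, G5, G6, H1, H12.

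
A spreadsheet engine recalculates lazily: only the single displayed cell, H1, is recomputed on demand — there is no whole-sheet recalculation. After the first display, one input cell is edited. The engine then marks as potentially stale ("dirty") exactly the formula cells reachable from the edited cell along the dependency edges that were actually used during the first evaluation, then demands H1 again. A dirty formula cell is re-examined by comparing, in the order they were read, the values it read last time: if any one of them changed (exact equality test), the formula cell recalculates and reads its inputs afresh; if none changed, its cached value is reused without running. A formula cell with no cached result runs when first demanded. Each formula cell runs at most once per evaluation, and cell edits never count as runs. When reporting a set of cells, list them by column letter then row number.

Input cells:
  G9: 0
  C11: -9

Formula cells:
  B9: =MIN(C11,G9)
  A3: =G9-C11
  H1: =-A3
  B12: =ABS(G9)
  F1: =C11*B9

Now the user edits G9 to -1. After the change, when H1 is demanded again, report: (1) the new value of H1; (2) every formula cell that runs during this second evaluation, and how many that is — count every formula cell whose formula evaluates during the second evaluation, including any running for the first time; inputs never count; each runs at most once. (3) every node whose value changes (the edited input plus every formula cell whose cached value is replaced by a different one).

New value of H1: -8.
Formula cells that run: A3, H1 — 2 in total.
Values that change: A3, G9, H1.

First evaluation (everything demanded from the output):
  A3 = 0 - -9 = 9
  H1 = -(9) = -9

Propagation after the edit:
  A3: runs — G9 0->-1; result 8.
  H1: runs — A3 9->8; result -8.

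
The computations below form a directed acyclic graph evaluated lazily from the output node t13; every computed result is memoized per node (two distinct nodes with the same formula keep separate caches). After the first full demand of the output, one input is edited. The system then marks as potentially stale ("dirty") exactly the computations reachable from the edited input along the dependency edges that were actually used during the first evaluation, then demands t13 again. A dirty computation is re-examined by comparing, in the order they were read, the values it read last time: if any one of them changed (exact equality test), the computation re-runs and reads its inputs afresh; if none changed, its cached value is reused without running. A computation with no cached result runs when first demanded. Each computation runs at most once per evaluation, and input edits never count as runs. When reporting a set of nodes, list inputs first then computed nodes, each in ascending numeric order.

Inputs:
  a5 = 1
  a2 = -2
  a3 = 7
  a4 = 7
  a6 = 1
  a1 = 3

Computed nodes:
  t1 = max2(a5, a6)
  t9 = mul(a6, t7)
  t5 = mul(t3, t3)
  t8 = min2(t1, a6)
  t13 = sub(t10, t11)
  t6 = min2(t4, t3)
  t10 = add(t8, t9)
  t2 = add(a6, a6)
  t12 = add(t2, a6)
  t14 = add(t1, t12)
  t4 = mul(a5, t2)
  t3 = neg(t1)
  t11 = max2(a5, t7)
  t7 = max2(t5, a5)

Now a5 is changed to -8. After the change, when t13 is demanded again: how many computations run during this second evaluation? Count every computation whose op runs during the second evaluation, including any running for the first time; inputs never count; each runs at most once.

First demand of the output computes:
  t1 = max2(1, 1) = 1
  t3 = neg(1) = -1
  t5 = mul(-1, -1) = 1
  t7 = max2(1, 1) = 1
  t8 = min2(1, 1) = 1
  t9 = mul(1, 1) = 1
  t10 = add(1, 1) = 2
  t11 = max2(1, 1) = 1
  t13 = sub(2, 1) = 1

After the edit, cleaning proceeds:
  t1: a read changed (a5 1->-8) — executes, giving 1 — identical to its old value.
  t3: dirty, but its reads are unchanged (t1 unchanged); cached -1 stands.
  t5: dirty, but its reads are unchanged (t3 unchanged, t3 unchanged); cached 1 stands.
  t7: a read changed (a5 1->-8) — executes, giving 1 — identical to its old value.
  t8: dirty, but its reads are unchanged (t1 unchanged, a6 unchanged); cached 1 stands.
  t9: dirty, but its reads are unchanged (a6 unchanged, t7 unchanged); cached 1 stands.
  t10: dirty, but its reads are unchanged (t8 unchanged, t9 unchanged); cached 2 stands.
  t11: a read changed (a5 1->-8) — executes, giving 1 — identical to its old value.
  t13: dirty, but its reads are unchanged (t10 unchanged, t11 unchanged); cached 1 stands.

Note where the cutoff bites: t3 is checked, finds nothing changed, and keeps its cache.

3 computations run: t1, t7, t11.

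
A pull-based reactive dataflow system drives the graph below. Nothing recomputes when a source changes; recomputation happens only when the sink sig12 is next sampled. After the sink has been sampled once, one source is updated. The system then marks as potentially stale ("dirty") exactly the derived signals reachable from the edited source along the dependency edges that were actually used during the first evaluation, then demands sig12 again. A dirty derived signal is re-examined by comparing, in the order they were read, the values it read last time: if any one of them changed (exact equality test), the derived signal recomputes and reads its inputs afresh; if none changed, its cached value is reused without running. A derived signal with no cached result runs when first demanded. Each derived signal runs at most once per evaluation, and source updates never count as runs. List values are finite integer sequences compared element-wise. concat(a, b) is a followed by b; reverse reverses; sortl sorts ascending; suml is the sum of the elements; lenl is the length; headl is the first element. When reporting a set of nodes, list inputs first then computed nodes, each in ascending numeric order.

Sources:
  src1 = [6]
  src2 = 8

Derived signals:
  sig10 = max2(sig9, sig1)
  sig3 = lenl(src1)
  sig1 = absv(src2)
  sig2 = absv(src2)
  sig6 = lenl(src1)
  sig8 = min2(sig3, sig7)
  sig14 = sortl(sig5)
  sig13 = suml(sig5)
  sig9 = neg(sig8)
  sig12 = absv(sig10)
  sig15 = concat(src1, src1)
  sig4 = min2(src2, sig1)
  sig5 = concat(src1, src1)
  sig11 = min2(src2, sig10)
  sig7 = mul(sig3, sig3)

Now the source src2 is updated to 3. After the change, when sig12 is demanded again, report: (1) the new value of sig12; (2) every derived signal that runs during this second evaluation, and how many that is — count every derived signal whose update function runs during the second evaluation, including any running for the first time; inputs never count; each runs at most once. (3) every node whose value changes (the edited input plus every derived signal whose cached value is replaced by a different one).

New value of sig12: 3.
Derived signals that run: sig1, sig10, sig12 — 3 in total.
Values that change: src2, sig1, sig10, sig12.

First evaluation (everything demanded from the output):
  sig1 = absv(8) = 8
  sig3 = lenl([6]) = 1
  sig7 = mul(1, 1) = 1
  sig8 = min2(1, 1) = 1
  sig9 = neg(1) = -1
  sig10 = max2(-1, 8) = 8
  sig12 = absv(8) = 8

Propagation after the edit:
  sig1: runs — src2 8->3; result 3.
  sig10: runs — sig1 8->3; result 3.
  sig12: runs — sig10 8->3; result 3.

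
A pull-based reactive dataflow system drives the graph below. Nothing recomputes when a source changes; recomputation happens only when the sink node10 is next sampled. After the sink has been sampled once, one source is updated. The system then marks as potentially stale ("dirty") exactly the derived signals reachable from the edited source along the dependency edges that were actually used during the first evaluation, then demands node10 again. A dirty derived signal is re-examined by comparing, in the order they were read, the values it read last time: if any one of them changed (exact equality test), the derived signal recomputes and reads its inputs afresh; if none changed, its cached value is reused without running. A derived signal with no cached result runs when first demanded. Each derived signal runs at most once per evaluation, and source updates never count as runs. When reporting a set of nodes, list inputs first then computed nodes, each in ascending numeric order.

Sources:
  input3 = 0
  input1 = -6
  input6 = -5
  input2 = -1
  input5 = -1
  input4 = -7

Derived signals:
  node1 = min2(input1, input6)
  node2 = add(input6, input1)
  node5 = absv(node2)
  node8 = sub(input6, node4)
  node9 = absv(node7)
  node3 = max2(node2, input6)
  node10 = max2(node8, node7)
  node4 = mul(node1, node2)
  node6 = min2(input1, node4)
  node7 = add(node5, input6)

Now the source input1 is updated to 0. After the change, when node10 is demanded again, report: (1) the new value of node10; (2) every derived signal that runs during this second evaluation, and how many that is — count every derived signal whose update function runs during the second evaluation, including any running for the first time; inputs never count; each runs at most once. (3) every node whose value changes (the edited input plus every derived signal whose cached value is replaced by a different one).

New value of node10: 0.
Derived signals that run: node1, node2, node4, node5, node7, node8, node10 — 7 in total.
Values that change: input1, node1, node2, node4, node5, node7, node8, node10.

First evaluation (everything demanded from the output):
  node1 = min2(-6, -5) = -6
  node2 = add(-5, -6) = -11
  node4 = mul(-6, -11) = 66
  node5 = absv(-11) = 11
  node7 = add(11, -5) = 6
  node8 = sub(-5, 66) = -71
  node10 = max2(-71, 6) = 6

Propagation after the edit:
  node1: runs — input1 -6->0; result -5.
  node2: runs — input1 -6->0; result -5.
  node4: runs — node1 -6->-5; node2 -11->-5; result 25.
  node5: runs — node2 -11->-5; result 5.
  node7: runs — node5 11->5; result 0.
  node8: runs — node4 66->25; result -30.
  node10: runs — node8 -71->-30; node7 6->0; result 0.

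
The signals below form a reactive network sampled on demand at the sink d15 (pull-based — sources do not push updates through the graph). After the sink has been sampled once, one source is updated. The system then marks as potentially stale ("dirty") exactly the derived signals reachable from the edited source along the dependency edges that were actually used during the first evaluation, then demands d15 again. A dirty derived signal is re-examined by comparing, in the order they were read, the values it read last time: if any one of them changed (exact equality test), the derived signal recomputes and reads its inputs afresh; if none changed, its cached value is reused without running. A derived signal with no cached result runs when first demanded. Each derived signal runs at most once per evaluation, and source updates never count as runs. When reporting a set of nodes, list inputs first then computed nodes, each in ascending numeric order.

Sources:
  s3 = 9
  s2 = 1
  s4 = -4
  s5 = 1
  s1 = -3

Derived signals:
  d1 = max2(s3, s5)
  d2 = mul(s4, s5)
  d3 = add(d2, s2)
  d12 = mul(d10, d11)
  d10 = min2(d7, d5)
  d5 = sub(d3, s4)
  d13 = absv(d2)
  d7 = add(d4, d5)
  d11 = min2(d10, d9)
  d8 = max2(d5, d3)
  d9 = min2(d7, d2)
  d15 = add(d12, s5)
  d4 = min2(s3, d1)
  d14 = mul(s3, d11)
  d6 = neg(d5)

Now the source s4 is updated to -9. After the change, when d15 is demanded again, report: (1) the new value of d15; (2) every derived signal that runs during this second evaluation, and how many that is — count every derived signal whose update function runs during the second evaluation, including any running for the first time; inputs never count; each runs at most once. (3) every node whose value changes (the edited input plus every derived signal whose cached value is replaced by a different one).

d15 now evaluates to -8.
Run set: d2, d3, d5, d9, d11, d12, d15 (7 run).
Changed values: s4, d2, d3, d9, d11, d12, d15.
The important point: at d7 every value read last time is unchanged, so the dirty flag clears without a run.

Initial pass — values computed on the first demand:
  d1 = max2(9, 1) = 9
  d2 = mul(-4, 1) = -4
  d3 = add(-4, 1) = -3
  d4 = min2(9, 9) = 9
  d5 = sub(-3, -4) = 1
  d7 = add(9, 1) = 10
  d9 = min2(10, -4) = -4
  d10 = min2(10, 1) = 1
  d11 = min2(1, -4) = -4
  d12 = mul(1, -4) = -4
  d15 = add(-4, 1) = -3

Second demand — change propagation:
  d2: re-runs because s4 -4->-9; new result -9.
  d3: re-runs because d2 -4->-9; new result -8.
  d5: re-runs because d3 -3->-8; s4 -4->-9; new result 1 (unchanged).
  d7: re-examined; everything it read last time is the same (d4 unchanged, d5 unchanged) — cache 10 kept, no run.
  d9: re-runs because d2 -4->-9; new result -9.
  d10: re-examined; everything it read last time is the same (d7 unchanged, d5 unchanged) — cache 1 kept, no run.
  d11: re-runs because d9 -4->-9; new result -9.
  d12: re-runs because d11 -4->-9; new result -9.
  d15: re-runs because d12 -4->-9; new result -8.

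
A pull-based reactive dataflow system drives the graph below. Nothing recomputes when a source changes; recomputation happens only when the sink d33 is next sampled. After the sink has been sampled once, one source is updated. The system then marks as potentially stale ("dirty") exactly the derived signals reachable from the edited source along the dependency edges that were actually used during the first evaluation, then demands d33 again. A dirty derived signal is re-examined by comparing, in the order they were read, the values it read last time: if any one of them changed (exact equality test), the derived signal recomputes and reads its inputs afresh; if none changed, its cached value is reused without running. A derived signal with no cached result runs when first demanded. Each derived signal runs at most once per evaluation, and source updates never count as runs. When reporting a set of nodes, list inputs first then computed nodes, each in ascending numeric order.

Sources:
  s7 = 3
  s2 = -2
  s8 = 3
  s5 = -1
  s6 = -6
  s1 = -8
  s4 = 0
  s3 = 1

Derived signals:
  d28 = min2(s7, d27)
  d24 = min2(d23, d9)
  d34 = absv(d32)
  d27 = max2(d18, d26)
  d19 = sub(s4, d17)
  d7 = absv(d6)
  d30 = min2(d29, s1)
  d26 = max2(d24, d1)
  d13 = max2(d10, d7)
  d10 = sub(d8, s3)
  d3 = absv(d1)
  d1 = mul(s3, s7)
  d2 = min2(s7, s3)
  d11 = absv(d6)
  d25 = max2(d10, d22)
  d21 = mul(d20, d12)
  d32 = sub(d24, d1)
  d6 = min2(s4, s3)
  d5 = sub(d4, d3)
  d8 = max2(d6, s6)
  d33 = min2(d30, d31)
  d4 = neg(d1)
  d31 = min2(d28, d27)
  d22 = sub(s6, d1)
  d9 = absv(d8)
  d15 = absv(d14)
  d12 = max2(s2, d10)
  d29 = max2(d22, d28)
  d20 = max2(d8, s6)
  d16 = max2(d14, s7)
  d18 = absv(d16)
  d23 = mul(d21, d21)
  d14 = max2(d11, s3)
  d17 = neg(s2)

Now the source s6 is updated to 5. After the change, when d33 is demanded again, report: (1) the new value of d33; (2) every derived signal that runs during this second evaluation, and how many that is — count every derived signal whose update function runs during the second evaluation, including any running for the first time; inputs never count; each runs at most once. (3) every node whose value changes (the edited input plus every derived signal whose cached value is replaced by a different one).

First evaluation (everything demanded from the output):
  d1 = mul(1, 3) = 3
  d6 = min2(0, 1) = 0
  d8 = max2(0, -6) = 0
  d9 = absv(0) = 0
  d10 = sub(0, 1) = -1
  d11 = absv(0) = 0
  d12 = max2(-2, -1) = -1
  d14 = max2(0, 1) = 1
  d16 = max2(1, 3) = 3
  d18 = absv(3) = 3
  d20 = max2(0, -6) = 0
  d21 = mul(0, -1) = 0
  d22 = sub(-6, 3) = -9
  d23 = mul(0, 0) = 0
  d24 = min2(0, 0) = 0
  d26 = max2(0, 3) = 3
  d27 = max2(3, 3) = 3
  d28 = min2(3, 3) = 3
  d29 = max2(-9, 3) = 3
  d30 = min2(3, -8) = -8
  d31 = min2(3, 3) = 3
  d33 = min2(-8, 3) = -8

Propagation after the edit:
  d8: runs — s6 -6->5; result 5.
  d9: runs — d8 0->5; result 5.
  d10: runs — d8 0->5; result 4.
  d12: runs — d10 -1->4; result 4.
  d20: runs — d8 0->5; s6 -6->5; result 5.
  d21: runs — d20 0->5; d12 -1->4; result 20.
  d22: runs — s6 -6->5; result 2.
  d23: runs — d21 0->20; d21 0->20; result 400.
  d24: runs — d23 0->400; d9 0->5; result 5.
  d26: runs — d24 0->5; result 5.
  d27: runs — d26 3->5; result 5.
  d28: runs — d27 3->5; result 3 (same value as before).
  d29: runs — d22 -9->2; result 3 (same value as before).
  d30: checked — values it read are unchanged (d29 unchanged, s1 unchanged); reused cached -8 without running.
  d31: runs — d27 3->5; result 3 (same value as before).
  d33: checked — values it read are unchanged (d30 unchanged, d31 unchanged); reused cached -8 without running.

Key observation: the cutoff stops propagation at d30 — its inputs' values are unchanged, so it reuses its cache.

New value of d33: -8.
Derived signals that run: d8, d9, d10, d12, d20, d21, d22, d23, d24, d26, d27, d28, d29, d31 — 14 in total.
Values that change: s6, d8, d9, d10, d12, d20, d21, d22, d23, d24, d26, d27.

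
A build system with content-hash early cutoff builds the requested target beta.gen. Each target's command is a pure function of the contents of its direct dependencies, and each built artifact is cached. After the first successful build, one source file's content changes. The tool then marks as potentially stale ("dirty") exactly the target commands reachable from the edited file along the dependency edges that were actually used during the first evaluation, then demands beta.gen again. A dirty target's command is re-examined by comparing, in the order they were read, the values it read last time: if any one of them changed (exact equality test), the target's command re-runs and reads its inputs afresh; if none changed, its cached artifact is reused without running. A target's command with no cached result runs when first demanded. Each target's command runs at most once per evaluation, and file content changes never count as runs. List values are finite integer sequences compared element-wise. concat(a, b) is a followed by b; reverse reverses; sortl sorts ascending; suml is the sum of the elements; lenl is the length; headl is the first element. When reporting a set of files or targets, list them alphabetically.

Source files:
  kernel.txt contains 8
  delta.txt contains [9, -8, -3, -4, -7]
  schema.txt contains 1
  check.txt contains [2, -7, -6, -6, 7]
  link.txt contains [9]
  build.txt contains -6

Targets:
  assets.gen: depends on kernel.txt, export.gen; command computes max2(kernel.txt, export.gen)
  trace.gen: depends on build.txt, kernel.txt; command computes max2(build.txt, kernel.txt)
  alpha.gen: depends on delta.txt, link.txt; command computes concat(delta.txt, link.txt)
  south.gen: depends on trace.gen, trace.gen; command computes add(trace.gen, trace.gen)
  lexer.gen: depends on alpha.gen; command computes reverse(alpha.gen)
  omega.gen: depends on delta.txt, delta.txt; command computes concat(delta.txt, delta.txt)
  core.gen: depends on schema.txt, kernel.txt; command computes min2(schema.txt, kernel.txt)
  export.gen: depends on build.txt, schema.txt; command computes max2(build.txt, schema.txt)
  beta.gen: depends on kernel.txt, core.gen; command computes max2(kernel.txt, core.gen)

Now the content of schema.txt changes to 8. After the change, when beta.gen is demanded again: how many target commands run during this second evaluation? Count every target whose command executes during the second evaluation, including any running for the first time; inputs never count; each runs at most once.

Target commands that run: beta.gen, core.gen — 2 in total.

First evaluation (everything demanded from the output):
  core.gen = min2(1, 8) = 1
  beta.gen = max2(8, 1) = 8

Propagation after the edit:
  core.gen: runs — schema.txt 1->8; result 8.
  beta.gen: runs — core.gen 1->8; result 8 (same value as before).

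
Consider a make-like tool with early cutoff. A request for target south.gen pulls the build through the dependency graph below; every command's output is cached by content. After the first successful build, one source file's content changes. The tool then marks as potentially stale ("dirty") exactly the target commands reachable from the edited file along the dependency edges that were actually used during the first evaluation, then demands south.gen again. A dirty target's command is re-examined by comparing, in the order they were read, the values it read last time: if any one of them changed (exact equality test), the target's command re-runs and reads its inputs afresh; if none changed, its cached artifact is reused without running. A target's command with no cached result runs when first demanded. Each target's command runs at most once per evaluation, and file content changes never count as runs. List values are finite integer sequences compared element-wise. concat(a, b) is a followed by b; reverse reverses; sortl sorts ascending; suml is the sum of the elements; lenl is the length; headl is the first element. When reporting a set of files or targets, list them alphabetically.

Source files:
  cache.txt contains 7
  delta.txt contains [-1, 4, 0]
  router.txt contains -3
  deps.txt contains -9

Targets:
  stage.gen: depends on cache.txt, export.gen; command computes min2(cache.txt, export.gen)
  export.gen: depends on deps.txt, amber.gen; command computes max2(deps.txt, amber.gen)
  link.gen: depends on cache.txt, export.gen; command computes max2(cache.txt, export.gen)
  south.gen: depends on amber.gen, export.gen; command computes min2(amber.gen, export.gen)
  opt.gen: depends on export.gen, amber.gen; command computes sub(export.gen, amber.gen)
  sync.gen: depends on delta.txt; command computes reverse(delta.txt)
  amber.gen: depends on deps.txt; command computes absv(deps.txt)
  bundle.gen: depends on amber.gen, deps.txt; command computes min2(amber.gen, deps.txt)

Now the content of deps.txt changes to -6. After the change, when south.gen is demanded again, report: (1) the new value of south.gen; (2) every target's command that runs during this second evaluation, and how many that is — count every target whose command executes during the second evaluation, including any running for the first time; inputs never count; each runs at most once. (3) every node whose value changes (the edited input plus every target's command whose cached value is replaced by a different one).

Demanding south.gen again yields 6.
3 target commands run: amber.gen, export.gen, south.gen.
The nodes whose values change: amber.gen, deps.txt, export.gen, south.gen.

First demand of the output computes:
  amber.gen = absv(-9) = 9
  export.gen = max2(-9, 9) = 9
  south.gen = min2(9, 9) = 9

After the edit, cleaning proceeds:
  amber.gen: a read changed (deps.txt -9->-6) — executes, giving 6.
  export.gen: a read changed (deps.txt -9->-6; amber.gen 9->6) — executes, giving 6.
  south.gen: a read changed (amber.gen 9->6; export.gen 9->6) — executes, giving 6.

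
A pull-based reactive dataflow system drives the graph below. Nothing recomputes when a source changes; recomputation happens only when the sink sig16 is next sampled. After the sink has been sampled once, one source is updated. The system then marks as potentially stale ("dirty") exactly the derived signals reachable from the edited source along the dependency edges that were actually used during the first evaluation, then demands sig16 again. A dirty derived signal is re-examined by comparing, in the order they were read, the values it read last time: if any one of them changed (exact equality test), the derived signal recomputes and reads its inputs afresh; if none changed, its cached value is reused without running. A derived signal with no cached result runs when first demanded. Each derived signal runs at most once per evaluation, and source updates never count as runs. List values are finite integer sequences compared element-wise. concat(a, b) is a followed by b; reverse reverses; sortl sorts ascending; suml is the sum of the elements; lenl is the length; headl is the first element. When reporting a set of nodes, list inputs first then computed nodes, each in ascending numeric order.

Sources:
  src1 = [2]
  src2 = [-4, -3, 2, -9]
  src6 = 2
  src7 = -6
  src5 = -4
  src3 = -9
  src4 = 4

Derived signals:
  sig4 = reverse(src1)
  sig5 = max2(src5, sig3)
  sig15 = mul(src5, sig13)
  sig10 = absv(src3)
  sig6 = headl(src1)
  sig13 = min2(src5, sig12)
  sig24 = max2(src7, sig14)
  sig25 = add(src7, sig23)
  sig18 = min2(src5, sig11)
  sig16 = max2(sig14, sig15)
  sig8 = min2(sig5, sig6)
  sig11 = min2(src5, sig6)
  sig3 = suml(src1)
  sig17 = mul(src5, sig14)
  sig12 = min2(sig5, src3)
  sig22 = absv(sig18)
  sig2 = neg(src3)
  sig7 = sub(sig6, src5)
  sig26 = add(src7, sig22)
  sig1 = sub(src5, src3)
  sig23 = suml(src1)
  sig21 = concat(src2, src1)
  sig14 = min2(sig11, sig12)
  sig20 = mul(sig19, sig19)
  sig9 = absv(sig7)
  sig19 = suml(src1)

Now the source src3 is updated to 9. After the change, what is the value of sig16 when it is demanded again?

First evaluation (everything demanded from the output):
  sig3 = suml([2]) = 2
  sig5 = max2(-4, 2) = 2
  sig6 = headl([2]) = 2
  sig11 = min2(-4, 2) = -4
  sig12 = min2(2, -9) = -9
  sig13 = min2(-4, -9) = -9
  sig14 = min2(-4, -9) = -9
  sig15 = mul(-4, -9) = 36
  sig16 = max2(-9, 36) = 36

Propagation after the edit:
  sig12: runs — src3 -9->9; result 2.
  sig13: runs — sig12 -9->2; result -4.
  sig14: runs — sig12 -9->2; result -4.
  sig15: runs — sig13 -9->-4; result 16.
  sig16: runs — sig14 -9->-4; sig15 36->16; result 16.

New value of sig16: 16.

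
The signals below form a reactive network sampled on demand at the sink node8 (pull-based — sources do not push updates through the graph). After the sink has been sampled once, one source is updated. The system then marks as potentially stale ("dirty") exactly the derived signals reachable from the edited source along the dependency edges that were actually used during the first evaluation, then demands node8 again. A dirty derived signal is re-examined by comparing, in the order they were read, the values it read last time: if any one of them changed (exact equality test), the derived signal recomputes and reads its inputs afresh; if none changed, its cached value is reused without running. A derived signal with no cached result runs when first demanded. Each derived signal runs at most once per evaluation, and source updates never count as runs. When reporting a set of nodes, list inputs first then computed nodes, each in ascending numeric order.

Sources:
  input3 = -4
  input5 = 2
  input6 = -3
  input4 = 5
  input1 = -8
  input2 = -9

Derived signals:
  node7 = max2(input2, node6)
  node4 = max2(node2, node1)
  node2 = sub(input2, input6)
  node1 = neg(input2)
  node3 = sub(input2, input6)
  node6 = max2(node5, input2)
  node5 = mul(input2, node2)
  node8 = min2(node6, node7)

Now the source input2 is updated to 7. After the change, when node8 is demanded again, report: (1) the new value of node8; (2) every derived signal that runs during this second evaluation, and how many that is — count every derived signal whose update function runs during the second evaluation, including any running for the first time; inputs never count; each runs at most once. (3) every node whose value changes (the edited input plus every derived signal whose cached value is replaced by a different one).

Initial pass — values computed on the first demand:
  node2 = sub(-9, -3) = -6
  node5 = mul(-9, -6) = 54
  node6 = max2(54, -9) = 54
  node7 = max2(-9, 54) = 54
  node8 = min2(54, 54) = 54

Second demand — change propagation:
  node2: re-runs because input2 -9->7; new result 10.
  node5: re-runs because input2 -9->7; node2 -6->10; new result 70.
  node6: re-runs because node5 54->70; input2 -9->7; new result 70.
  node7: re-runs because input2 -9->7; node6 54->70; new result 70.
  node8: re-runs because node6 54->70; node7 54->70; new result 70.

node8 now evaluates to 70.
Run set: node2, node5, node6, node7, node8 (5 run).
Changed values: input2, node2, node5, node6, node7, node8.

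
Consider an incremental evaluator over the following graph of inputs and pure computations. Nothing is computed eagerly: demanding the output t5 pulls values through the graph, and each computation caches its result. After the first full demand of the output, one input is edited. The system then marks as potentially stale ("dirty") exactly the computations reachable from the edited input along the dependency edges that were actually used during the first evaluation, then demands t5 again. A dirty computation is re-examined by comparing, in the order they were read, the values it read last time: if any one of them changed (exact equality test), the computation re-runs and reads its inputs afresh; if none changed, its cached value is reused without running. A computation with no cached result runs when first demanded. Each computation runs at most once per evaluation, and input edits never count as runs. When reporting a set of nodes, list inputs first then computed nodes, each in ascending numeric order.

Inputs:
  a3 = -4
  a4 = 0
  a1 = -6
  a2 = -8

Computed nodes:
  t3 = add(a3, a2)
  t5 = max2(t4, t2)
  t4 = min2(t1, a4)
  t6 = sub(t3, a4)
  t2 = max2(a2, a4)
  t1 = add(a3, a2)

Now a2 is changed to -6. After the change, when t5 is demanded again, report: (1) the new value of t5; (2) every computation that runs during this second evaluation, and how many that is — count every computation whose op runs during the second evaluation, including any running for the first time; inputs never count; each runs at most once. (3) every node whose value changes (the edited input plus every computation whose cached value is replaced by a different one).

Initial pass — values computed on the first demand:
  t1 = add(-4, -8) = -12
  t2 = max2(-8, 0) = 0
  t4 = min2(-12, 0) = -12
  t5 = max2(-12, 0) = 0

Second demand — change propagation:
  t1: re-runs because a2 -8->-6; new result -10.
  t2: re-runs because a2 -8->-6; new result 0 (unchanged).
  t4: re-runs because t1 -12->-10; new result -10.
  t5: re-runs because t4 -12->-10; new result 0 (unchanged).

t5 now evaluates to 0.
Run set: t1, t2, t4, t5 (4 run).
Changed values: a2, t1, t4.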